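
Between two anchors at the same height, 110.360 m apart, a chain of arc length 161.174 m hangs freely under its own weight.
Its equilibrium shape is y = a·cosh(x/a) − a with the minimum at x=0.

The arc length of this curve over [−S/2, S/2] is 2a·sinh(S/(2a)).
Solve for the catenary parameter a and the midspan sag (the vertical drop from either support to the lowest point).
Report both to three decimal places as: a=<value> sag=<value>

seed: a₀ = √(S³/(24(L−S))) = √(110.360³/(24·50.814)) = 33.198635
iter 1: u=1.662117  f(a)=+7.499e+00  f'(a)=-3.995e+00  a ← 33.198635 − (+7.499e+00/-3.995e+00) = 35.075814
iter 2: u=1.573164  f(a)=+6.830e-01  f'(a)=-3.297e+00  a ← 35.075814 − (+6.830e-01/-3.297e+00) = 35.282962
iter 3: u=1.563928  f(a)=+6.921e-03  f'(a)=-3.231e+00  a ← 35.282962 − (+6.921e-03/-3.231e+00) = 35.285104
iter 4: u=1.563833  f(a)=+7.266e-07  f'(a)=-3.230e+00  a ← 35.285104 − (+7.266e-07/-3.230e+00) = 35.285104
iter 5: u=1.563833  f(a)=+2.842e-14  f'(a)=-3.230e+00  a ← 35.285104 − (+2.842e-14/-3.230e+00) = 35.285104
converged: |Δa| < 1e-12 after 5 iterations
sag = a·(cosh(S/(2a)) − 1) = 35.285104·(cosh(1.563833) − 1) = 52.688205
T_max/T_min = cosh(S/(2a)) = 2.493214

a=35.285 sag=52.688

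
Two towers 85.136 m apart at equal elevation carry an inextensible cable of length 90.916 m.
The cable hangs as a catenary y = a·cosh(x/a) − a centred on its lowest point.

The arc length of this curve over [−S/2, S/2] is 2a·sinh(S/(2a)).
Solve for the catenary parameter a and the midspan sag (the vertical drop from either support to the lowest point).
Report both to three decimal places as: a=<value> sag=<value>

seed: a₀ = √(S³/(24(L−S))) = √(85.136³/(24·5.780)) = 66.696082
iter 1: u=0.638238  f(a)=+1.189e-01  f'(a)=-1.805e-01  a ← 66.696082 − (+1.189e-01/-1.805e-01) = 67.354698
iter 2: u=0.631997  f(a)=+1.784e-03  f'(a)=-1.751e-01  a ← 67.354698 − (+1.784e-03/-1.751e-01) = 67.364885
iter 3: u=0.631902  f(a)=+4.152e-07  f'(a)=-1.750e-01  a ← 67.364885 − (+4.152e-07/-1.750e-01) = 67.364887
iter 4: u=0.631902  f(a)=+1.421e-14  f'(a)=-1.750e-01  a ← 67.364887 − (+1.421e-14/-1.750e-01) = 67.364887
converged: |Δa| < 1e-12 after 4 iterations
sag = a·(cosh(S/(2a)) − 1) = 67.364887·(cosh(0.631902) − 1) = 13.902928
T_max/T_min = cosh(S/(2a)) = 1.206382

a=67.365 sag=13.903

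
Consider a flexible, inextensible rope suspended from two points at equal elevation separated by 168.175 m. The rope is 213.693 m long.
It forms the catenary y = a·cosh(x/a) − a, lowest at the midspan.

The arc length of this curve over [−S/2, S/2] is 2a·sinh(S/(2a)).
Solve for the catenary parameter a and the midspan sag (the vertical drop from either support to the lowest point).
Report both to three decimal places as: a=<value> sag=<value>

seed: a₀ = √(S³/(24(L−S))) = √(168.175³/(24·45.518)) = 65.984959
iter 1: u=1.274343  f(a)=+3.842e+00  f'(a)=-1.617e+00  a ← 65.984959 − (+3.842e+00/-1.617e+00) = 68.360913
iter 2: u=1.230052  f(a)=+2.173e-01  f'(a)=-1.439e+00  a ← 68.360913 − (+2.173e-01/-1.439e+00) = 68.511911
iter 3: u=1.227341  f(a)=+7.870e-04  f'(a)=-1.428e+00  a ← 68.511911 − (+7.870e-04/-1.428e+00) = 68.512462
iter 4: u=1.227331  f(a)=+1.041e-08  f'(a)=-1.428e+00  a ← 68.512462 − (+1.041e-08/-1.428e+00) = 68.512462
iter 5: u=1.227331  f(a)=+0.000e+00  f'(a)=-1.428e+00  a ← 68.512462 − (+0.000e+00/-1.428e+00) = 68.512462
converged: |Δa| < 1e-12 after 5 iterations
sag = a·(cosh(S/(2a)) − 1) = 68.512462·(cosh(1.227331) − 1) = 58.413233
T_max/T_min = cosh(S/(2a)) = 1.852593

a=68.512 sag=58.413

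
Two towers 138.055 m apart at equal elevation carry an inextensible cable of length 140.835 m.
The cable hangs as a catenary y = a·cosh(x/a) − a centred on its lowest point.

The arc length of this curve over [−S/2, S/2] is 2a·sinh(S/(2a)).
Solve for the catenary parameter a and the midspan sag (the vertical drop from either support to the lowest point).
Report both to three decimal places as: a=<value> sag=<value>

a=199.184 sag=12.081

seed: a₀ = √(S³/(24(L−S))) = √(138.055³/(24·2.780)) = 198.586715
iter 1: u=0.347594  f(a)=+1.684e-02  f'(a)=-2.834e-02  a ← 198.586715 − (+1.684e-02/-2.834e-02) = 199.181069
iter 2: u=0.346557  f(a)=+7.591e-05  f'(a)=-2.808e-02  a ← 199.181069 − (+7.591e-05/-2.808e-02) = 199.183773
iter 3: u=0.346552  f(a)=+1.558e-09  f'(a)=-2.808e-02  a ← 199.183773 − (+1.558e-09/-2.808e-02) = 199.183773
iter 4: u=0.346552  f(a)=+2.842e-14  f'(a)=-2.808e-02  a ← 199.183773 − (+2.842e-14/-2.808e-02) = 199.183773
converged: |Δa| < 1e-12 after 4 iterations
sag = a·(cosh(S/(2a)) − 1) = 199.183773·(cosh(0.346552) − 1) = 12.080989
T_max/T_min = cosh(S/(2a)) = 1.060652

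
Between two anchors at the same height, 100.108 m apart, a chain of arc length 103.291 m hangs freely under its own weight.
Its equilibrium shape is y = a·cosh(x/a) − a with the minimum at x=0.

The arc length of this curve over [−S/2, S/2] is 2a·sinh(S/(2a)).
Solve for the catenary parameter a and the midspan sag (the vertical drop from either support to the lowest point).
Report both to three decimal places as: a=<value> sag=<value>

a=115.141 sag=11.052

seed: a₀ = √(S³/(24(L−S))) = √(100.108³/(24·3.183)) = 114.598580
iter 1: u=0.436777  f(a)=+3.050e-02  f'(a)=-5.662e-02  a ← 114.598580 − (+3.050e-02/-5.662e-02) = 115.137283
iter 2: u=0.434733  f(a)=+2.164e-04  f'(a)=-5.582e-02  a ← 115.137283 − (+2.164e-04/-5.582e-02) = 115.141160
iter 3: u=0.434719  f(a)=+1.107e-08  f'(a)=-5.581e-02  a ← 115.141160 − (+1.107e-08/-5.581e-02) = 115.141160
iter 4: u=0.434719  f(a)=+0.000e+00  f'(a)=-5.581e-02  a ← 115.141160 − (+0.000e+00/-5.581e-02) = 115.141160
converged: |Δa| < 1e-12 after 4 iterations
sag = a·(cosh(S/(2a)) − 1) = 115.141160·(cosh(0.434719) − 1) = 11.052122
T_max/T_min = cosh(S/(2a)) = 1.095988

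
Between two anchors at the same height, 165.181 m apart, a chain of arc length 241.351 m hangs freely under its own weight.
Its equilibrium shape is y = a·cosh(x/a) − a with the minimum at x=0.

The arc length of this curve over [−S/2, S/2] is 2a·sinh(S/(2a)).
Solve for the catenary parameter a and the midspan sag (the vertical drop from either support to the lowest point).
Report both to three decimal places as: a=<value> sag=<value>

a=52.778 sag=78.934

seed: a₀ = √(S³/(24(L−S))) = √(165.181³/(24·76.170)) = 49.652662
iter 1: u=1.663365  f(a)=+1.126e+01  f'(a)=-4.005e+00  a ← 49.652662 − (+1.126e+01/-4.005e+00) = 52.463631
iter 2: u=1.574243  f(a)=+1.027e+00  f'(a)=-3.305e+00  a ← 52.463631 − (+1.027e+00/-3.305e+00) = 52.774308
iter 3: u=1.564976  f(a)=+1.043e-02  f'(a)=-3.238e+00  a ← 52.774308 − (+1.043e-02/-3.238e+00) = 52.777530
iter 4: u=1.564880  f(a)=+1.102e-06  f'(a)=-3.238e+00  a ← 52.777530 − (+1.102e-06/-3.238e+00) = 52.777531
iter 5: u=1.564880  f(a)=+0.000e+00  f'(a)=-3.238e+00  a ← 52.777531 − (+0.000e+00/-3.238e+00) = 52.777531
converged: |Δa| < 1e-12 after 5 iterations
sag = a·(cosh(S/(2a)) − 1) = 52.777531·(cosh(1.564880) − 1) = 78.934443
T_max/T_min = cosh(S/(2a)) = 2.495607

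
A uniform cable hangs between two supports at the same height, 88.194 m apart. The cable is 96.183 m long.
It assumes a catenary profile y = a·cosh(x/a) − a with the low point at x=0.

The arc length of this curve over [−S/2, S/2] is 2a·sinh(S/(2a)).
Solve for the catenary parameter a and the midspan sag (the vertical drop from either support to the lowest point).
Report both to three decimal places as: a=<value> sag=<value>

a=60.611 sag=16.761

seed: a₀ = √(S³/(24(L−S))) = √(88.194³/(24·7.989)) = 59.814535
iter 1: u=0.737229  f(a)=+2.199e-01  f'(a)=-2.819e-01  a ← 59.814535 − (+2.199e-01/-2.819e-01) = 60.594641
iter 2: u=0.727738  f(a)=+4.377e-03  f'(a)=-2.708e-01  a ← 60.594641 − (+4.377e-03/-2.708e-01) = 60.610802
iter 3: u=0.727544  f(a)=+1.811e-06  f'(a)=-2.706e-01  a ← 60.610802 − (+1.811e-06/-2.706e-01) = 60.610809
iter 4: u=0.727544  f(a)=+3.126e-13  f'(a)=-2.706e-01  a ← 60.610809 − (+3.126e-13/-2.706e-01) = 60.610809
converged: |Δa| < 1e-12 after 4 iterations
sag = a·(cosh(S/(2a)) − 1) = 60.610809·(cosh(0.727544) − 1) = 16.761425
T_max/T_min = cosh(S/(2a)) = 1.276542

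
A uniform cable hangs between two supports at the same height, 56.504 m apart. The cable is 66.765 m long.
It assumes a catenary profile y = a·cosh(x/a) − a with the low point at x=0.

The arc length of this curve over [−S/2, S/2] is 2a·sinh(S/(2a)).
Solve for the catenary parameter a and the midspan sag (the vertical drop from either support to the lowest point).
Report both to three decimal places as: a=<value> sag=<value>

a=27.774 sag=15.652

seed: a₀ = √(S³/(24(L−S))) = √(56.504³/(24·10.261)) = 27.065642
iter 1: u=1.043833  f(a)=+5.737e-01  f'(a)=-8.441e-01  a ← 27.065642 − (+5.737e-01/-8.441e-01) = 27.745321
iter 2: u=1.018262  f(a)=+2.232e-02  f'(a)=-7.796e-01  a ← 27.745321 − (+2.232e-02/-7.796e-01) = 27.773955
iter 3: u=1.017212  f(a)=+3.682e-05  f'(a)=-7.770e-01  a ← 27.773955 − (+3.682e-05/-7.770e-01) = 27.774002
iter 4: u=1.017210  f(a)=+1.005e-10  f'(a)=-7.770e-01  a ← 27.774002 − (+1.005e-10/-7.770e-01) = 27.774002
iter 5: u=1.017210  f(a)=+1.421e-14  f'(a)=-7.770e-01  a ← 27.774002 − (+1.421e-14/-7.770e-01) = 27.774002
converged: |Δa| < 1e-12 after 5 iterations
sag = a·(cosh(S/(2a)) − 1) = 27.774002·(cosh(1.017210) − 1) = 15.651641
T_max/T_min = cosh(S/(2a)) = 1.563536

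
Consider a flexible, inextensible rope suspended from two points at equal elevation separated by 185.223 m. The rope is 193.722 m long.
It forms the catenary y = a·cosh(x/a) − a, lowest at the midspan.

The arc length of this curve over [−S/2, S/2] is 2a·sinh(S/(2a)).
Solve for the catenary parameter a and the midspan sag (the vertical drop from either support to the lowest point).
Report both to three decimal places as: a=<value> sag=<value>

seed: a₀ = √(S³/(24(L−S))) = √(185.223³/(24·8.499)) = 176.503302
iter 1: u=0.524701  f(a)=+1.178e-01  f'(a)=-9.898e-02  a ← 176.503302 − (+1.178e-01/-9.898e-02) = 177.693052
iter 2: u=0.521188  f(a)=+1.201e-03  f'(a)=-9.697e-02  a ← 177.693052 − (+1.201e-03/-9.697e-02) = 177.705440
iter 3: u=0.521152  f(a)=+1.279e-07  f'(a)=-9.695e-02  a ← 177.705440 − (+1.279e-07/-9.695e-02) = 177.705442
iter 4: u=0.521152  f(a)=+2.842e-14  f'(a)=-9.695e-02  a ← 177.705442 − (+2.842e-14/-9.695e-02) = 177.705442
converged: |Δa| < 1e-12 after 4 iterations
sag = a·(cosh(S/(2a)) − 1) = 177.705442·(cosh(0.521152) − 1) = 24.683484
T_max/T_min = cosh(S/(2a)) = 1.138901

a=177.705 sag=24.683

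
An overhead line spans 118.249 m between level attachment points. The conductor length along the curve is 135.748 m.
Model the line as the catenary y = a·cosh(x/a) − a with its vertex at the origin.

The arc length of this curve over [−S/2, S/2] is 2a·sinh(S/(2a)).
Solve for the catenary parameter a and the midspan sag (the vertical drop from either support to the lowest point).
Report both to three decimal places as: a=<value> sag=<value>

seed: a₀ = √(S³/(24(L−S))) = √(118.249³/(24·17.499)) = 62.745701
iter 1: u=0.942288  f(a)=+7.935e-01  f'(a)=-6.089e-01  a ← 62.745701 − (+7.935e-01/-6.089e-01) = 64.048879
iter 2: u=0.923115  f(a)=+2.539e-02  f'(a)=-5.705e-01  a ← 64.048879 − (+2.539e-02/-5.705e-01) = 64.093393
iter 3: u=0.922474  f(a)=+2.791e-05  f'(a)=-5.692e-01  a ← 64.093393 − (+2.791e-05/-5.692e-01) = 64.093442
iter 4: u=0.922473  f(a)=+3.385e-11  f'(a)=-5.692e-01  a ← 64.093442 − (+3.385e-11/-5.692e-01) = 64.093442
converged: |Δa| < 1e-12 after 4 iterations
sag = a·(cosh(S/(2a)) − 1) = 64.093442·(cosh(0.922473) − 1) = 29.259914
T_max/T_min = cosh(S/(2a)) = 1.456520

a=64.093 sag=29.260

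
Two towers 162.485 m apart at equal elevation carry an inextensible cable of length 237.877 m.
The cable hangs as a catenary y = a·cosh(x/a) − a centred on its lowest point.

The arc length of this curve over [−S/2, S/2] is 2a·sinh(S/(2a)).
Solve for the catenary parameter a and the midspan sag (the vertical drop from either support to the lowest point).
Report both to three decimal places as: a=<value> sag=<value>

a=51.773 sag=77.945

seed: a₀ = √(S³/(24(L−S))) = √(162.485³/(24·75.392)) = 48.691332
iter 1: u=1.668521  f(a)=+1.122e+01  f'(a)=-4.049e+00  a ← 48.691332 − (+1.122e+01/-4.049e+00) = 51.461713
iter 2: u=1.578698  f(a)=+1.029e+00  f'(a)=-3.338e+00  a ← 51.461713 − (+1.029e+00/-3.338e+00) = 51.769885
iter 3: u=1.569300  f(a)=+1.058e-02  f'(a)=-3.269e+00  a ← 51.769885 − (+1.058e-02/-3.269e+00) = 51.773120
iter 4: u=1.569202  f(a)=+1.144e-06  f'(a)=-3.269e+00  a ← 51.773120 − (+1.144e-06/-3.269e+00) = 51.773121
iter 5: u=1.569202  f(a)=+0.000e+00  f'(a)=-3.269e+00  a ← 51.773121 − (+0.000e+00/-3.269e+00) = 51.773121
converged: |Δa| < 1e-12 after 5 iterations
sag = a·(cosh(S/(2a)) − 1) = 51.773121·(cosh(1.569202) − 1) = 77.945123
T_max/T_min = cosh(S/(2a)) = 2.505513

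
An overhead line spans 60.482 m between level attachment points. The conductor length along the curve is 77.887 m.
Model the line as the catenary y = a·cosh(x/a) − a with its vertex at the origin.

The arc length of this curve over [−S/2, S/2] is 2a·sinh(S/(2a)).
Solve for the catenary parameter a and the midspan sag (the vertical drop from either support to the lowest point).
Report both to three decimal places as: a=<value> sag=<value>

a=23.948 sag=21.769

seed: a₀ = √(S³/(24(L−S))) = √(60.482³/(24·17.405)) = 23.014237
iter 1: u=1.314013  f(a)=+1.566e+00  f'(a)=-1.790e+00  a ← 23.014237 − (+1.566e+00/-1.790e+00) = 23.888866
iter 2: u=1.265904  f(a)=+9.369e-02  f'(a)=-1.582e+00  a ← 23.888866 − (+9.369e-02/-1.582e+00) = 23.948092
iter 3: u=1.262773  f(a)=+3.826e-04  f'(a)=-1.569e+00  a ← 23.948092 − (+3.826e-04/-1.569e+00) = 23.948336
iter 4: u=1.262760  f(a)=+6.439e-09  f'(a)=-1.569e+00  a ← 23.948336 − (+6.439e-09/-1.569e+00) = 23.948336
iter 5: u=1.262760  f(a)=+1.421e-14  f'(a)=-1.569e+00  a ← 23.948336 − (+1.421e-14/-1.569e+00) = 23.948336
converged: |Δa| < 1e-12 after 5 iterations
sag = a·(cosh(S/(2a)) − 1) = 23.948336·(cosh(1.262760) − 1) = 21.769483
T_max/T_min = cosh(S/(2a)) = 1.909019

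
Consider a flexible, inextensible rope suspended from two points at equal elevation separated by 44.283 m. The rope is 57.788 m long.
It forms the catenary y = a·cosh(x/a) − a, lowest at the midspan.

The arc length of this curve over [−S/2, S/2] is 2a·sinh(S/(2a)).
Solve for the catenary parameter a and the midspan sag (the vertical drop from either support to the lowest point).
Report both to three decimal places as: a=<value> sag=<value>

seed: a₀ = √(S³/(24(L−S))) = √(44.283³/(24·13.505)) = 16.368265
iter 1: u=1.352709  f(a)=+1.291e+00  f'(a)=-1.973e+00  a ← 16.368265 − (+1.291e+00/-1.973e+00) = 17.022665
iter 2: u=1.300707  f(a)=+8.145e-02  f'(a)=-1.731e+00  a ← 17.022665 − (+8.145e-02/-1.731e+00) = 17.069724
iter 3: u=1.297121  f(a)=+3.726e-04  f'(a)=-1.715e+00  a ← 17.069724 − (+3.726e-04/-1.715e+00) = 17.069941
iter 4: u=1.297105  f(a)=+7.875e-09  f'(a)=-1.715e+00  a ← 17.069941 − (+7.875e-09/-1.715e+00) = 17.069941
iter 5: u=1.297105  f(a)=-7.105e-15  f'(a)=-1.715e+00  a ← 17.069941 − (-7.105e-15/-1.715e+00) = 17.069941
converged: |Δa| < 1e-12 after 5 iterations
sag = a·(cosh(S/(2a)) − 1) = 17.069941·(cosh(1.297105) − 1) = 16.489649
T_max/T_min = cosh(S/(2a)) = 1.966005

a=17.070 sag=16.490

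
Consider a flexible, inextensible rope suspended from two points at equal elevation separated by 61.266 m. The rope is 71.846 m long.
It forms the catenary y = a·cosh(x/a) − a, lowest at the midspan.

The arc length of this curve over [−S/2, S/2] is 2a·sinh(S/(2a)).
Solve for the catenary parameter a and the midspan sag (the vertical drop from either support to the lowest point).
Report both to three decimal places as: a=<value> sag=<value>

a=30.844 sag=16.504

seed: a₀ = √(S³/(24(L−S))) = √(61.266³/(24·10.580)) = 30.094064
iter 1: u=1.017908  f(a)=+5.618e-01  f'(a)=-7.787e-01  a ← 30.094064 − (+5.618e-01/-7.787e-01) = 30.815539
iter 2: u=0.994076  f(a)=+2.084e-02  f'(a)=-7.219e-01  a ← 30.815539 − (+2.084e-02/-7.219e-01) = 30.844405
iter 3: u=0.993146  f(a)=+3.112e-05  f'(a)=-7.198e-01  a ← 30.844405 − (+3.112e-05/-7.198e-01) = 30.844448
iter 4: u=0.993145  f(a)=+6.959e-11  f'(a)=-7.198e-01  a ← 30.844448 − (+6.959e-11/-7.198e-01) = 30.844448
iter 5: u=0.993145  f(a)=+1.421e-14  f'(a)=-7.198e-01  a ← 30.844448 − (+1.421e-14/-7.198e-01) = 30.844448
converged: |Δa| < 1e-12 after 5 iterations
sag = a·(cosh(S/(2a)) − 1) = 30.844448·(cosh(0.993145) − 1) = 16.503645
T_max/T_min = cosh(S/(2a)) = 1.535060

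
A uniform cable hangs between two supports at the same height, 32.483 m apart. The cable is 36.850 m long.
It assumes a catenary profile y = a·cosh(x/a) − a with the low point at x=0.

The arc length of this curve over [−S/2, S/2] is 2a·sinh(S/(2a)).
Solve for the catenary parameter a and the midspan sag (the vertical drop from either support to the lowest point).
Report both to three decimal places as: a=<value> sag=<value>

seed: a₀ = √(S³/(24(L−S))) = √(32.483³/(24·4.367)) = 18.083687
iter 1: u=0.898130  f(a)=+1.796e-01  f'(a)=-5.231e-01  a ← 18.083687 − (+1.796e-01/-5.231e-01) = 18.426946
iter 2: u=0.881399  f(a)=+5.240e-03  f'(a)=-4.929e-01  a ← 18.426946 − (+5.240e-03/-4.929e-01) = 18.437576
iter 3: u=0.880891  f(a)=+4.760e-06  f'(a)=-4.921e-01  a ← 18.437576 − (+4.760e-06/-4.921e-01) = 18.437585
iter 4: u=0.880891  f(a)=+3.944e-12  f'(a)=-4.921e-01  a ← 18.437585 − (+3.944e-12/-4.921e-01) = 18.437585
converged: |Δa| < 1e-12 after 4 iterations
sag = a·(cosh(S/(2a)) − 1) = 18.437585·(cosh(0.880891) − 1) = 7.628200
T_max/T_min = cosh(S/(2a)) = 1.413731

a=18.438 sag=7.628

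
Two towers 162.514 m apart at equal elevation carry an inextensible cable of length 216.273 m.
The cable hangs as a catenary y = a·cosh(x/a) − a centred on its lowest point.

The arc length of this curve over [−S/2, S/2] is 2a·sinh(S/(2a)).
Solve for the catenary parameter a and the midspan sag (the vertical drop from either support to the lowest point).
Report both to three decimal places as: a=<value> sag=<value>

a=60.346 sag=63.489

seed: a₀ = √(S³/(24(L−S))) = √(162.514³/(24·53.759)) = 57.677305
iter 1: u=1.408821  f(a)=+5.594e+00  f'(a)=-2.261e+00  a ← 57.677305 − (+5.594e+00/-2.261e+00) = 60.151145
iter 2: u=1.350880  f(a)=+3.800e-01  f'(a)=-1.964e+00  a ← 60.151145 − (+3.800e-01/-1.964e+00) = 60.344690
iter 3: u=1.346548  f(a)=+2.037e-03  f'(a)=-1.943e+00  a ← 60.344690 − (+2.037e-03/-1.943e+00) = 60.345738
iter 4: u=1.346524  f(a)=+5.919e-08  f'(a)=-1.942e+00  a ← 60.345738 − (+5.919e-08/-1.942e+00) = 60.345738
iter 5: u=1.346524  f(a)=-2.842e-14  f'(a)=-1.942e+00  a ← 60.345738 − (-2.842e-14/-1.942e+00) = 60.345738
converged: |Δa| < 1e-12 after 5 iterations
sag = a·(cosh(S/(2a)) − 1) = 60.345738·(cosh(1.346524) − 1) = 63.489276
T_max/T_min = cosh(S/(2a)) = 2.052092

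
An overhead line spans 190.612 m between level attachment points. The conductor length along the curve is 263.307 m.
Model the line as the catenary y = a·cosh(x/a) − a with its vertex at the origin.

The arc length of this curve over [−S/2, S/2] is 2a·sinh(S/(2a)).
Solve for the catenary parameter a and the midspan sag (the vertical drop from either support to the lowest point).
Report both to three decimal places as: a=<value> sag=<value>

a=66.332 sag=81.088

seed: a₀ = √(S³/(24(L−S))) = √(190.612³/(24·72.695)) = 63.003905
iter 1: u=1.512700  f(a)=+8.785e+00  f'(a)=-2.881e+00  a ← 63.003905 − (+8.785e+00/-2.881e+00) = 66.053534
iter 2: u=1.442860  f(a)=+6.781e-01  f'(a)=-2.452e+00  a ← 66.053534 − (+6.781e-01/-2.452e+00) = 66.330135
iter 3: u=1.436843  f(a)=+4.788e-03  f'(a)=-2.417e+00  a ← 66.330135 − (+4.788e-03/-2.417e+00) = 66.332115
iter 4: u=1.436800  f(a)=+2.424e-07  f'(a)=-2.417e+00  a ← 66.332115 − (+2.424e-07/-2.417e+00) = 66.332115
iter 5: u=1.436800  f(a)=+5.684e-14  f'(a)=-2.417e+00  a ← 66.332115 − (+5.684e-14/-2.417e+00) = 66.332115
converged: |Δa| < 1e-12 after 5 iterations
sag = a·(cosh(S/(2a)) − 1) = 66.332115·(cosh(1.436800) − 1) = 81.087672
T_max/T_min = cosh(S/(2a)) = 2.222450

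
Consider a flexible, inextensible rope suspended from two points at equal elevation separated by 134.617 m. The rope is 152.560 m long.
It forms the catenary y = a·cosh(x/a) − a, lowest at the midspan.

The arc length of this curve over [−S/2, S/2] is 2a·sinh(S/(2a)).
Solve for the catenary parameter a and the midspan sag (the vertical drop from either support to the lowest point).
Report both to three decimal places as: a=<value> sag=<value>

a=76.726 sag=31.466

seed: a₀ = √(S³/(24(L−S))) = √(134.617³/(24·17.943)) = 75.265632
iter 1: u=0.894279  f(a)=+7.313e-01  f'(a)=-5.160e-01  a ← 75.265632 − (+7.313e-01/-5.160e-01) = 76.682800
iter 2: u=0.877752  f(a)=+2.117e-02  f'(a)=-4.865e-01  a ← 76.682800 − (+2.117e-02/-4.865e-01) = 76.726301
iter 3: u=0.877255  f(a)=+1.890e-05  f'(a)=-4.857e-01  a ← 76.726301 − (+1.890e-05/-4.857e-01) = 76.726340
iter 4: u=0.877254  f(a)=+1.509e-11  f'(a)=-4.857e-01  a ← 76.726340 − (+1.509e-11/-4.857e-01) = 76.726340
converged: |Δa| < 1e-12 after 4 iterations
sag = a·(cosh(S/(2a)) − 1) = 76.726340·(cosh(0.877254) − 1) = 31.465941
T_max/T_min = cosh(S/(2a)) = 1.410106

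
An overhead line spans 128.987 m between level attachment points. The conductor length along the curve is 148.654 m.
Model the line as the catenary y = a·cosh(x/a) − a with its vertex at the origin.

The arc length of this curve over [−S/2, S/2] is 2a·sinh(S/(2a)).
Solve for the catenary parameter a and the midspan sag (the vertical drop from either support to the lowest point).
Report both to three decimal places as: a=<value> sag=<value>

seed: a₀ = √(S³/(24(L−S))) = √(128.987³/(24·19.667)) = 67.428614
iter 1: u=0.956471  f(a)=+9.195e-01  f'(a)=-6.385e-01  a ← 67.428614 − (+9.195e-01/-6.385e-01) = 68.868670
iter 2: u=0.936471  f(a)=+3.028e-02  f'(a)=-5.971e-01  a ← 68.868670 − (+3.028e-02/-5.971e-01) = 68.919386
iter 3: u=0.935782  f(a)=+3.532e-05  f'(a)=-5.957e-01  a ← 68.919386 − (+3.532e-05/-5.957e-01) = 68.919445
iter 4: u=0.935781  f(a)=+4.817e-11  f'(a)=-5.957e-01  a ← 68.919445 − (+4.817e-11/-5.957e-01) = 68.919445
iter 5: u=0.935781  f(a)=+0.000e+00  f'(a)=-5.957e-01  a ← 68.919445 − (+0.000e+00/-5.957e-01) = 68.919445
converged: |Δa| < 1e-12 after 5 iterations
sag = a·(cosh(S/(2a)) − 1) = 68.919445·(cosh(0.935781) − 1) = 32.443235
T_max/T_min = cosh(S/(2a)) = 1.470741

a=68.919 sag=32.443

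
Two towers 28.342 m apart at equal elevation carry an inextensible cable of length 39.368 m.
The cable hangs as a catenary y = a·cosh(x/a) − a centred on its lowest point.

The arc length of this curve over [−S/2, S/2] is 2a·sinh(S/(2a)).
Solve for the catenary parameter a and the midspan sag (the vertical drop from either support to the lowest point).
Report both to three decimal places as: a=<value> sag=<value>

seed: a₀ = √(S³/(24(L−S))) = √(28.342³/(24·11.026)) = 9.275367
iter 1: u=1.527810  f(a)=+1.361e+00  f'(a)=-2.981e+00  a ← 9.275367 − (+1.361e+00/-2.981e+00) = 9.731875
iter 2: u=1.456143  f(a)=+1.069e-01  f'(a)=-2.529e+00  a ← 9.731875 − (+1.069e-01/-2.529e+00) = 9.774145
iter 3: u=1.449846  f(a)=+7.843e-04  f'(a)=-2.492e+00  a ← 9.774145 − (+7.843e-04/-2.492e+00) = 9.774459
iter 4: u=1.449799  f(a)=+4.289e-08  f'(a)=-2.492e+00  a ← 9.774459 − (+4.289e-08/-2.492e+00) = 9.774459
iter 5: u=1.449799  f(a)=+0.000e+00  f'(a)=-2.492e+00  a ← 9.774459 − (+0.000e+00/-2.492e+00) = 9.774459
converged: |Δa| < 1e-12 after 5 iterations
sag = a·(cosh(S/(2a)) − 1) = 9.774459·(cosh(1.449799) − 1) = 12.202800
T_max/T_min = cosh(S/(2a)) = 2.248437

a=9.774 sag=12.203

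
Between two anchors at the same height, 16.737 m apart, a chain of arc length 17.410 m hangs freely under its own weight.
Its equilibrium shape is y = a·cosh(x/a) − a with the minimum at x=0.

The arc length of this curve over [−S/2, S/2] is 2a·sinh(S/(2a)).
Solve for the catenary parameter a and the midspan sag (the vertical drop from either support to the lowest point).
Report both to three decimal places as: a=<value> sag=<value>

seed: a₀ = √(S³/(24(L−S))) = √(16.737³/(24·0.673)) = 17.037398
iter 1: u=0.491184  f(a)=+8.165e-03  f'(a)=-8.093e-02  a ← 17.037398 − (+8.165e-03/-8.093e-02) = 17.138297
iter 2: u=0.488292  f(a)=+7.310e-05  f'(a)=-7.948e-02  a ← 17.138297 − (+7.310e-05/-7.948e-02) = 17.139217
iter 3: u=0.488266  f(a)=+5.977e-09  f'(a)=-7.947e-02  a ← 17.139217 − (+5.977e-09/-7.947e-02) = 17.139217
iter 4: u=0.488266  f(a)=+0.000e+00  f'(a)=-7.947e-02  a ← 17.139217 − (+0.000e+00/-7.947e-02) = 17.139217
converged: |Δa| < 1e-12 after 4 iterations
sag = a·(cosh(S/(2a)) − 1) = 17.139217·(cosh(0.488266) − 1) = 2.083941
T_max/T_min = cosh(S/(2a)) = 1.121589

a=17.139 sag=2.084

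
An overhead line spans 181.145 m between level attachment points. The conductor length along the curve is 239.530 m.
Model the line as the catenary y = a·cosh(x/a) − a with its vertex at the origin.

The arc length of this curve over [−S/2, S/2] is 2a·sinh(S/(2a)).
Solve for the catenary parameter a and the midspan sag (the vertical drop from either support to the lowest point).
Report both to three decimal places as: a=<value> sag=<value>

a=68.071 sag=69.687

seed: a₀ = √(S³/(24(L−S))) = √(181.145³/(24·58.385)) = 65.130328
iter 1: u=1.390635  f(a)=+5.912e+00  f'(a)=-2.164e+00  a ← 65.130328 − (+5.912e+00/-2.164e+00) = 67.862016
iter 2: u=1.334657  f(a)=+3.923e-01  f'(a)=-1.886e+00  a ← 67.862016 − (+3.923e-01/-1.886e+00) = 68.070049
iter 3: u=1.330578  f(a)=+1.999e-03  f'(a)=-1.867e+00  a ← 68.070049 − (+1.999e-03/-1.867e+00) = 68.071120
iter 4: u=1.330557  f(a)=+5.247e-08  f'(a)=-1.867e+00  a ← 68.071120 − (+5.247e-08/-1.867e+00) = 68.071120
iter 5: u=1.330557  f(a)=+5.684e-14  f'(a)=-1.867e+00  a ← 68.071120 − (+5.684e-14/-1.867e+00) = 68.071120
converged: |Δa| < 1e-12 after 5 iterations
sag = a·(cosh(S/(2a)) − 1) = 68.071120·(cosh(1.330557) − 1) = 69.687120
T_max/T_min = cosh(S/(2a)) = 2.023740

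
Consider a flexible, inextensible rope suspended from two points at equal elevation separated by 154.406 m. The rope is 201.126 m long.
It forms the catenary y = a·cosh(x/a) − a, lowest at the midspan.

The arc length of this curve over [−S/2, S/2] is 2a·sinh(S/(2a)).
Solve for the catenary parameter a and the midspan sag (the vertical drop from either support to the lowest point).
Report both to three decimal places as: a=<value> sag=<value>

a=59.736 sag=57.231

seed: a₀ = √(S³/(24(L−S))) = √(154.406³/(24·46.720)) = 57.297968
iter 1: u=1.347395  f(a)=+4.429e+00  f'(a)=-1.947e+00  a ← 57.297968 − (+4.429e+00/-1.947e+00) = 59.573092
iter 2: u=1.295937  f(a)=+2.775e-01  f'(a)=-1.710e+00  a ← 59.573092 − (+2.775e-01/-1.710e+00) = 59.735370
iter 3: u=1.292417  f(a)=+1.250e-03  f'(a)=-1.694e+00  a ← 59.735370 − (+1.250e-03/-1.694e+00) = 59.736108
iter 4: u=1.292401  f(a)=+2.561e-08  f'(a)=-1.694e+00  a ← 59.736108 − (+2.561e-08/-1.694e+00) = 59.736108
iter 5: u=1.292401  f(a)=+5.684e-14  f'(a)=-1.694e+00  a ← 59.736108 − (+5.684e-14/-1.694e+00) = 59.736108
converged: |Δa| < 1e-12 after 5 iterations
sag = a·(cosh(S/(2a)) − 1) = 59.736108·(cosh(1.292401) − 1) = 57.231065
T_max/T_min = cosh(S/(2a)) = 1.958065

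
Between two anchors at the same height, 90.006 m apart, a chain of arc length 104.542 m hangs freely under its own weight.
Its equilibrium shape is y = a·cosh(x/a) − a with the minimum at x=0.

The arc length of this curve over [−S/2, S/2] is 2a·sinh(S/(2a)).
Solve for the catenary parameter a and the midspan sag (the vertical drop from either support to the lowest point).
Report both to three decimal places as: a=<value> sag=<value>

a=46.786 sag=23.365

seed: a₀ = √(S³/(24(L−S))) = √(90.006³/(24·14.536)) = 45.717146
iter 1: u=0.984379  f(a)=+7.207e-01  f'(a)=-6.997e-01  a ← 45.717146 − (+7.207e-01/-6.997e-01) = 46.747214
iter 2: u=0.962688  f(a)=+2.508e-02  f'(a)=-6.518e-01  a ← 46.747214 − (+2.508e-02/-6.518e-01) = 46.785692
iter 3: u=0.961897  f(a)=+3.279e-05  f'(a)=-6.501e-01  a ← 46.785692 − (+3.279e-05/-6.501e-01) = 46.785742
iter 4: u=0.961896  f(a)=+5.622e-11  f'(a)=-6.501e-01  a ← 46.785742 − (+5.622e-11/-6.501e-01) = 46.785742
iter 5: u=0.961896  f(a)=+0.000e+00  f'(a)=-6.501e-01  a ← 46.785742 − (+0.000e+00/-6.501e-01) = 46.785742
converged: |Δa| < 1e-12 after 5 iterations
sag = a·(cosh(S/(2a)) − 1) = 46.785742·(cosh(0.961896) − 1) = 23.365260
T_max/T_min = cosh(S/(2a)) = 1.499410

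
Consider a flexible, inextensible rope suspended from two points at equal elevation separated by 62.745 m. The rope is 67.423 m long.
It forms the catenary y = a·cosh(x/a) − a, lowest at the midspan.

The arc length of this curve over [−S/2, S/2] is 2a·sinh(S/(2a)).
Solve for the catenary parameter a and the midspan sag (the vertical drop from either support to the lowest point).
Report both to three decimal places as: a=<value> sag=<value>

seed: a₀ = √(S³/(24(L−S))) = √(62.745³/(24·4.678)) = 46.906492
iter 1: u=0.668831  f(a)=+1.058e-01  f'(a)=-2.085e-01  a ← 46.906492 − (+1.058e-01/-2.085e-01) = 47.413635
iter 2: u=0.661677  f(a)=+1.740e-03  f'(a)=-2.017e-01  a ← 47.413635 − (+1.740e-03/-2.017e-01) = 47.422258
iter 3: u=0.661556  f(a)=+4.882e-07  f'(a)=-2.016e-01  a ← 47.422258 − (+4.882e-07/-2.016e-01) = 47.422261
iter 4: u=0.661556  f(a)=+4.263e-14  f'(a)=-2.016e-01  a ← 47.422261 − (+4.263e-14/-2.016e-01) = 47.422261
converged: |Δa| < 1e-12 after 4 iterations
sag = a·(cosh(S/(2a)) − 1) = 47.422261·(cosh(0.661556) − 1) = 10.761380
T_max/T_min = cosh(S/(2a)) = 1.226927

a=47.422 sag=10.761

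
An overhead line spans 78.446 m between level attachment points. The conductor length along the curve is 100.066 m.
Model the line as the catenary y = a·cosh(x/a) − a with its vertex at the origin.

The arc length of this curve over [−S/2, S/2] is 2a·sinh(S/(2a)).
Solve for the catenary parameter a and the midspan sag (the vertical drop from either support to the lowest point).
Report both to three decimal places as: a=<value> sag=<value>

seed: a₀ = √(S³/(24(L−S))) = √(78.446³/(24·21.620)) = 30.501608
iter 1: u=1.285932  f(a)=+1.860e+00  f'(a)=-1.666e+00  a ← 30.501608 − (+1.860e+00/-1.666e+00) = 31.617586
iter 2: u=1.240544  f(a)=+1.069e-01  f'(a)=-1.480e+00  a ← 31.617586 − (+1.069e-01/-1.480e+00) = 31.689850
iter 3: u=1.237715  f(a)=+4.013e-04  f'(a)=-1.469e+00  a ← 31.689850 − (+4.013e-04/-1.469e+00) = 31.690123
iter 4: u=1.237704  f(a)=+5.698e-09  f'(a)=-1.469e+00  a ← 31.690123 − (+5.698e-09/-1.469e+00) = 31.690123
iter 5: u=1.237704  f(a)=+0.000e+00  f'(a)=-1.469e+00  a ← 31.690123 − (+0.000e+00/-1.469e+00) = 31.690123
converged: |Δa| < 1e-12 after 5 iterations
sag = a·(cosh(S/(2a)) − 1) = 31.690123·(cosh(1.237704) − 1) = 27.534576
T_max/T_min = cosh(S/(2a)) = 1.868869

a=31.690 sag=27.535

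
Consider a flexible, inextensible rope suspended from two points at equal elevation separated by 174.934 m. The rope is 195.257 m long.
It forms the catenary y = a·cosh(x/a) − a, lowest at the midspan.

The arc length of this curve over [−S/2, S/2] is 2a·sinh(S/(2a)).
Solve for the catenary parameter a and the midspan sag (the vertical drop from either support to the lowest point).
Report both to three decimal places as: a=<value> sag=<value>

a=106.543 sag=37.966

seed: a₀ = √(S³/(24(L−S))) = √(174.934³/(24·20.323)) = 104.763937
iter 1: u=0.834896  f(a)=+7.202e-01  f'(a)=-4.157e-01  a ← 104.763937 − (+7.202e-01/-4.157e-01) = 106.496373
iter 2: u=0.821314  f(a)=+1.825e-02  f'(a)=-3.949e-01  a ← 106.496373 − (+1.825e-02/-3.949e-01) = 106.542597
iter 3: u=0.820958  f(a)=+1.240e-05  f'(a)=-3.943e-01  a ← 106.542597 − (+1.240e-05/-3.943e-01) = 106.542629
iter 4: u=0.820958  f(a)=+5.741e-12  f'(a)=-3.943e-01  a ← 106.542629 − (+5.741e-12/-3.943e-01) = 106.542629
converged: |Δa| < 1e-12 after 4 iterations
sag = a·(cosh(S/(2a)) − 1) = 106.542629·(cosh(0.820958) − 1) = 37.965695
T_max/T_min = cosh(S/(2a)) = 1.356343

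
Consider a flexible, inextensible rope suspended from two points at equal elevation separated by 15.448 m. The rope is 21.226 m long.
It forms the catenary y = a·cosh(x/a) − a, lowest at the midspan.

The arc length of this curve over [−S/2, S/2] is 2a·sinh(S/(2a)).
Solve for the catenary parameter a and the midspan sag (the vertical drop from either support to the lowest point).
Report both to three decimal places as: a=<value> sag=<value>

a=5.424 sag=6.495

seed: a₀ = √(S³/(24(L−S))) = √(15.448³/(24·5.778)) = 5.156013
iter 1: u=1.498057  f(a)=+6.841e-01  f'(a)=-2.786e+00  a ← 5.156013 − (+6.841e-01/-2.786e+00) = 5.401533
iter 2: u=1.429964  f(a)=+5.190e-02  f'(a)=-2.378e+00  a ← 5.401533 − (+5.190e-02/-2.378e+00) = 5.423356
iter 3: u=1.424211  f(a)=+3.529e-04  f'(a)=-2.346e+00  a ← 5.423356 − (+3.529e-04/-2.346e+00) = 5.423506
iter 4: u=1.424171  f(a)=+1.656e-08  f'(a)=-2.346e+00  a ← 5.423506 − (+1.656e-08/-2.346e+00) = 5.423506
iter 5: u=1.424171  f(a)=+3.553e-15  f'(a)=-2.346e+00  a ← 5.423506 − (+3.553e-15/-2.346e+00) = 5.423506
converged: |Δa| < 1e-12 after 5 iterations
sag = a·(cosh(S/(2a)) − 1) = 5.423506·(cosh(1.424171) − 1) = 6.494975
T_max/T_min = cosh(S/(2a)) = 2.197560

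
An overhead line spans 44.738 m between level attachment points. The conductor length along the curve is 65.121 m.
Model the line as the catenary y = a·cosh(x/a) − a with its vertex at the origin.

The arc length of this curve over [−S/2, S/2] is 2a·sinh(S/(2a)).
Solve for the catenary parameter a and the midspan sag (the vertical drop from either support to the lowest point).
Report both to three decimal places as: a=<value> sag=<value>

a=14.371 sag=21.220

seed: a₀ = √(S³/(24(L−S))) = √(44.738³/(24·20.383)) = 13.529295
iter 1: u=1.653375  f(a)=+2.974e+00  f'(a)=-3.921e+00  a ← 13.529295 − (+2.974e+00/-3.921e+00) = 14.287782
iter 2: u=1.565603  f(a)=+2.685e-01  f'(a)=-3.243e+00  a ← 14.287782 − (+2.685e-01/-3.243e+00) = 14.370567
iter 3: u=1.556584  f(a)=+2.666e-03  f'(a)=-3.179e+00  a ← 14.370567 − (+2.666e-03/-3.179e+00) = 14.371406
iter 4: u=1.556493  f(a)=+2.687e-07  f'(a)=-3.178e+00  a ← 14.371406 − (+2.687e-07/-3.178e+00) = 14.371406
iter 5: u=1.556493  f(a)=+1.421e-14  f'(a)=-3.178e+00  a ← 14.371406 − (+1.421e-14/-3.178e+00) = 14.371406
converged: |Δa| < 1e-12 after 5 iterations
sag = a·(cosh(S/(2a)) − 1) = 14.371406·(cosh(1.556493) − 1) = 21.219653
T_max/T_min = cosh(S/(2a)) = 2.476519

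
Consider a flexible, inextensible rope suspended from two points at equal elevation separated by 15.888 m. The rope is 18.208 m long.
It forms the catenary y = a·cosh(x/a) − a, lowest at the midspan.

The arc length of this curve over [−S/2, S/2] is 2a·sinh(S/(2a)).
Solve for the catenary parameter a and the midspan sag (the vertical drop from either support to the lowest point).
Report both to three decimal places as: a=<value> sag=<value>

seed: a₀ = √(S³/(24(L−S))) = √(15.888³/(24·2.320)) = 8.487001
iter 1: u=0.936020  f(a)=+1.038e-01  f'(a)=-5.961e-01  a ← 8.487001 − (+1.038e-01/-5.961e-01) = 8.661083
iter 2: u=0.917206  f(a)=+3.279e-03  f'(a)=-5.590e-01  a ← 8.661083 − (+3.279e-03/-5.590e-01) = 8.666948
iter 3: u=0.916586  f(a)=+3.510e-06  f'(a)=-5.578e-01  a ← 8.666948 − (+3.510e-06/-5.578e-01) = 8.666955
iter 4: u=0.916585  f(a)=+4.036e-12  f'(a)=-5.578e-01  a ← 8.666955 − (+4.036e-12/-5.578e-01) = 8.666955
converged: |Δa| < 1e-12 after 4 iterations
sag = a·(cosh(S/(2a)) − 1) = 8.666955·(cosh(0.916585) − 1) = 3.902807
T_max/T_min = cosh(S/(2a)) = 1.450309

a=8.667 sag=3.903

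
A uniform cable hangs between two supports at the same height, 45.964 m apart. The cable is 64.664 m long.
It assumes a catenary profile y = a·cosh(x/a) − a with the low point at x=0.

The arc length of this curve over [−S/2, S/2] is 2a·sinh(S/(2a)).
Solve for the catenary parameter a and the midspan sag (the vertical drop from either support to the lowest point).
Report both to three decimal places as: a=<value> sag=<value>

seed: a₀ = √(S³/(24(L−S))) = √(45.964³/(24·18.700)) = 14.709581
iter 1: u=1.562383  f(a)=+2.420e+00  f'(a)=-3.220e+00  a ← 14.709581 − (+2.420e+00/-3.220e+00) = 15.461056
iter 2: u=1.486444  f(a)=+1.978e-01  f'(a)=-2.713e+00  a ← 15.461056 − (+1.978e-01/-2.713e+00) = 15.533955
iter 3: u=1.479469  f(a)=+1.581e-03  f'(a)=-2.670e+00  a ← 15.533955 − (+1.581e-03/-2.670e+00) = 15.534547
iter 4: u=1.479412  f(a)=+1.029e-07  f'(a)=-2.670e+00  a ← 15.534547 − (+1.029e-07/-2.670e+00) = 15.534547
iter 5: u=1.479412  f(a)=+1.421e-14  f'(a)=-2.670e+00  a ← 15.534547 − (+1.421e-14/-2.670e+00) = 15.534547
converged: |Δa| < 1e-12 after 5 iterations
sag = a·(cosh(S/(2a)) − 1) = 15.534547·(cosh(1.479412) − 1) = 20.335780
T_max/T_min = cosh(S/(2a)) = 2.309068

a=15.535 sag=20.336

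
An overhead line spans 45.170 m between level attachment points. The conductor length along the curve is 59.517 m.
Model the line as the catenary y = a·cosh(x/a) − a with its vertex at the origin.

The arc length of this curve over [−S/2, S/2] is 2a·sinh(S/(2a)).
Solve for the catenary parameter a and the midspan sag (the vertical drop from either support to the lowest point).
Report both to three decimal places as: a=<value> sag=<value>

seed: a₀ = √(S³/(24(L−S))) = √(45.170³/(24·14.347)) = 16.360213
iter 1: u=1.380483  f(a)=+1.431e+00  f'(a)=-2.112e+00  a ← 16.360213 − (+1.431e+00/-2.112e+00) = 17.037761
iter 2: u=1.325585  f(a)=+9.368e-02  f'(a)=-1.843e+00  a ← 17.037761 − (+9.368e-02/-1.843e+00) = 17.088582
iter 3: u=1.321643  f(a)=+4.639e-04  f'(a)=-1.825e+00  a ← 17.088582 − (+4.639e-04/-1.825e+00) = 17.088836
iter 4: u=1.321623  f(a)=+1.150e-08  f'(a)=-1.825e+00  a ← 17.088836 − (+1.150e-08/-1.825e+00) = 17.088836
iter 5: u=1.321623  f(a)=+7.105e-15  f'(a)=-1.825e+00  a ← 17.088836 − (+7.105e-15/-1.825e+00) = 17.088836
converged: |Δa| < 1e-12 after 5 iterations
sag = a·(cosh(S/(2a)) − 1) = 17.088836·(cosh(1.321623) − 1) = 17.227292
T_max/T_min = cosh(S/(2a)) = 2.008102

a=17.089 sag=17.227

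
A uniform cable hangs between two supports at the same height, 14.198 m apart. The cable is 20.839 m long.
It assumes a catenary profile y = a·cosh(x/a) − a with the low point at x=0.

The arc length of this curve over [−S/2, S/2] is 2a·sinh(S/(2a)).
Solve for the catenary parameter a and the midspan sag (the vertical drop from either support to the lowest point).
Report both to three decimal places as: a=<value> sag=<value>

a=4.508 sag=6.845

seed: a₀ = √(S³/(24(L−S))) = √(14.198³/(24·6.641)) = 4.237585
iter 1: u=1.675247  f(a)=+9.966e-01  f'(a)=-4.107e+00  a ← 4.237585 − (+9.966e-01/-4.107e+00) = 4.480262
iter 2: u=1.584506  f(a)=+9.202e-02  f'(a)=-3.381e+00  a ← 4.480262 − (+9.202e-02/-3.381e+00) = 4.507484
iter 3: u=1.574936  f(a)=+9.608e-04  f'(a)=-3.310e+00  a ← 4.507484 − (+9.608e-04/-3.310e+00) = 4.507774
iter 4: u=1.574835  f(a)=+1.072e-07  f'(a)=-3.310e+00  a ← 4.507774 − (+1.072e-07/-3.310e+00) = 4.507774
iter 5: u=1.574835  f(a)=+1.066e-14  f'(a)=-3.310e+00  a ← 4.507774 − (+1.066e-14/-3.310e+00) = 4.507774
converged: |Δa| < 1e-12 after 5 iterations
sag = a·(cosh(S/(2a)) − 1) = 4.507774·(cosh(1.574835) − 1) = 6.845023
T_max/T_min = cosh(S/(2a)) = 2.518493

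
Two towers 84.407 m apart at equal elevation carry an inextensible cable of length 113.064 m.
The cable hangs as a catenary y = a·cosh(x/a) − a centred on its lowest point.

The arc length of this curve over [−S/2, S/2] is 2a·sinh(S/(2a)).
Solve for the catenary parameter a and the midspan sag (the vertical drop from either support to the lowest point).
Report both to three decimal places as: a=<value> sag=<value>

a=30.971 sag=33.489

seed: a₀ = √(S³/(24(L−S))) = √(84.407³/(24·28.657)) = 29.569686
iter 1: u=1.427256  f(a)=+3.064e+00  f'(a)=-2.363e+00  a ← 29.569686 − (+3.064e+00/-2.363e+00) = 30.866565
iter 2: u=1.367289  f(a)=+2.131e-01  f'(a)=-2.045e+00  a ← 30.866565 − (+2.131e-01/-2.045e+00) = 30.970803
iter 3: u=1.362687  f(a)=+1.201e-03  f'(a)=-2.022e+00  a ← 30.970803 − (+1.201e-03/-2.022e+00) = 30.971398
iter 4: u=1.362660  f(a)=+3.865e-08  f'(a)=-2.022e+00  a ← 30.971398 − (+3.865e-08/-2.022e+00) = 30.971398
iter 5: u=1.362660  f(a)=+1.421e-14  f'(a)=-2.022e+00  a ← 30.971398 − (+1.421e-14/-2.022e+00) = 30.971398
converged: |Δa| < 1e-12 after 5 iterations
sag = a·(cosh(S/(2a)) − 1) = 30.971398·(cosh(1.362660) − 1) = 33.488625
T_max/T_min = cosh(S/(2a)) = 2.081276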